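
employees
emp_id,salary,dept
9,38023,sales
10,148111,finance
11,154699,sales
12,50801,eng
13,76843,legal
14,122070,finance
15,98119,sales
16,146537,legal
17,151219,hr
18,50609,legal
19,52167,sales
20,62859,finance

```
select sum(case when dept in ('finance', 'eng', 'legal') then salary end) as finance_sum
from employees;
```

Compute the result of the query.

657830

emp_id=9: ✗
emp_id=10: ✓ → 148111
emp_id=11: ✗
emp_id=12: ✓ → 50801
emp_id=13: ✓ → 76843
emp_id=14: ✓ → 122070
emp_id=15: ✗
emp_id=16: ✓ → 146537
emp_id=17: ✗
emp_id=18: ✓ → 50609
emp_id=19: ✗
emp_id=20: ✓ → 62859
finance_sum = 148111 + 50801 + 76843 + 122070 + 146537 + 50609 + 62859 = 657830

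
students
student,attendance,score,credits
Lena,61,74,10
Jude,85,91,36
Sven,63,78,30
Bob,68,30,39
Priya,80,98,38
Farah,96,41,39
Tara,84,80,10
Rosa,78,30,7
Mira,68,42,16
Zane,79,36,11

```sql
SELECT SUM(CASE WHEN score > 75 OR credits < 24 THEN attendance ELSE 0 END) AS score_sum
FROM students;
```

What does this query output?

598

student=Lena: ✓ → 61
student=Jude: ✓ → 85
student=Sven: ✓ → 63
student=Bob: ✗
student=Priya: ✓ → 80
student=Farah: ✗
student=Tara: ✓ → 84
student=Rosa: ✓ → 78
student=Mira: ✓ → 68
student=Zane: ✓ → 79
score_sum = 61 + 85 + 63 + 80 + 84 + 78 + 68 + 79 = 598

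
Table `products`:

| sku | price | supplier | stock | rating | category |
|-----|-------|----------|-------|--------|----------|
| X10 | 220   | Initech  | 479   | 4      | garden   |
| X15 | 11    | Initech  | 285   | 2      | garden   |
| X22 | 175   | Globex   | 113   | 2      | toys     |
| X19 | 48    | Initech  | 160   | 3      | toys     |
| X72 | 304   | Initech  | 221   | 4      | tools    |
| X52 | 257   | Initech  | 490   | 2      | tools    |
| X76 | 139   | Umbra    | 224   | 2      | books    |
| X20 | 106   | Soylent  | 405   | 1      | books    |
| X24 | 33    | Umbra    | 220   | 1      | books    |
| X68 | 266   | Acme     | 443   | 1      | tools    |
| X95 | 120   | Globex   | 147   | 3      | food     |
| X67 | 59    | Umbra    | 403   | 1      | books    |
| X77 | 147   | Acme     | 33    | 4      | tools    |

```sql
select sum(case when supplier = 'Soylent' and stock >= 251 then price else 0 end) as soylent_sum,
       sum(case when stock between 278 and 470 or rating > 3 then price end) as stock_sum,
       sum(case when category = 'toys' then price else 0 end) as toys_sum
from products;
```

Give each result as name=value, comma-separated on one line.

soylent_sum=106, stock_sum=1113, toys_sum=223

[soylent_sum: supplier = 'Soylent' and stock >= 251]
sku=X10: ✗
sku=X15: ✗
sku=X22: ✗
sku=X19: ✗
sku=X72: ✗
sku=X52: ✗
sku=X76: ✗
sku=X20: ✓ → 106
sku=X24: ✗
sku=X68: ✗
sku=X95: ✗
sku=X67: ✗
sku=X77: ✗
soylent_sum = 106
—
[stock_sum: stock between 278 and 470 or rating > 3]
sku=X10: ✓ → 220
sku=X15: ✓ → 11
sku=X22: ✗
sku=X19: ✗
sku=X72: ✓ → 304
sku=X52: ✗
sku=X76: ✗
sku=X20: ✓ → 106
sku=X24: ✗
sku=X68: ✓ → 266
sku=X95: ✗
sku=X67: ✓ → 59
sku=X77: ✓ → 147
stock_sum = 220 + 11 + 304 + 106 + 266 + 59 + 147 = 1113
—
[toys_sum: category = 'toys']
sku=X10: ✗
sku=X15: ✗
sku=X22: ✓ → 175
sku=X19: ✓ → 48
sku=X72: ✗
sku=X52: ✗
sku=X76: ✗
sku=X20: ✗
sku=X24: ✗
sku=X68: ✗
sku=X95: ✗
sku=X67: ✗
sku=X77: ✗
toys_sum = 175 + 48 = 223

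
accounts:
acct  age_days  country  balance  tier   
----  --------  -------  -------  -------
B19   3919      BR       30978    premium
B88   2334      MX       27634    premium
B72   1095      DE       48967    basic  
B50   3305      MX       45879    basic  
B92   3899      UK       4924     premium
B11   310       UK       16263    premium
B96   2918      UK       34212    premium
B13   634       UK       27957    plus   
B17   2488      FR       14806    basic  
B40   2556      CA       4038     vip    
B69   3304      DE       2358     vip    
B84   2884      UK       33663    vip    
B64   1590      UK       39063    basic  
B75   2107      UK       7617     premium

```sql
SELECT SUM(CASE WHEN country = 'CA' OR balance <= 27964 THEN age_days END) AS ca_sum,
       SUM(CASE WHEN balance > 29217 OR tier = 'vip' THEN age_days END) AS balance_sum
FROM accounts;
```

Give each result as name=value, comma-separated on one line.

[ca_sum: country = 'CA' OR balance <= 27964]
acct=B19: ✗
acct=B88: ✓ → 2334
acct=B72: ✗
acct=B50: ✗
acct=B92: ✓ → 3899
acct=B11: ✓ → 310
acct=B96: ✗
acct=B13: ✓ → 634
acct=B17: ✓ → 2488
acct=B40: ✓ → 2556
acct=B69: ✓ → 3304
acct=B84: ✗
acct=B64: ✗
acct=B75: ✓ → 2107
ca_sum = 2334 + 3899 + 310 + 634 + 2488 + 2556 + 3304 + 2107 = 17632
—
[balance_sum: balance > 29217 OR tier = 'vip']
acct=B19: ✓ → 3919
acct=B88: ✗
acct=B72: ✓ → 1095
acct=B50: ✓ → 3305
acct=B92: ✗
acct=B11: ✗
acct=B96: ✓ → 2918
acct=B13: ✗
acct=B17: ✗
acct=B40: ✓ → 2556
acct=B69: ✓ → 3304
acct=B84: ✓ → 2884
acct=B64: ✓ → 1590
acct=B75: ✗
balance_sum = 3919 + 1095 + 3305 + 2918 + 2556 + 3304 + 2884 + 1590 = 21571

ca_sum=17632, balance_sum=21571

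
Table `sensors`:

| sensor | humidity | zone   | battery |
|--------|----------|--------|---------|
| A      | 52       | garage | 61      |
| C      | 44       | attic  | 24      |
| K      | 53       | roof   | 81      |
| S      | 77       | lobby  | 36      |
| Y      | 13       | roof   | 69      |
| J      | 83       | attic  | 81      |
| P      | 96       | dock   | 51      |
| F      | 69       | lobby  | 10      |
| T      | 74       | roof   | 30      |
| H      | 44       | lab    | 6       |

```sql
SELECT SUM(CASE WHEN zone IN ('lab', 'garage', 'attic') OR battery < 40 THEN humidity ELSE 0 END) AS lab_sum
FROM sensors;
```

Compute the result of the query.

443

sensor=A: ✓ → 52
sensor=C: ✓ → 44
sensor=K: ✗
sensor=S: ✓ → 77
sensor=Y: ✗
sensor=J: ✓ → 83
sensor=P: ✗
sensor=F: ✓ → 69
sensor=T: ✓ → 74
sensor=H: ✓ → 44
lab_sum = 52 + 44 + 77 + 83 + 69 + 74 + 44 = 443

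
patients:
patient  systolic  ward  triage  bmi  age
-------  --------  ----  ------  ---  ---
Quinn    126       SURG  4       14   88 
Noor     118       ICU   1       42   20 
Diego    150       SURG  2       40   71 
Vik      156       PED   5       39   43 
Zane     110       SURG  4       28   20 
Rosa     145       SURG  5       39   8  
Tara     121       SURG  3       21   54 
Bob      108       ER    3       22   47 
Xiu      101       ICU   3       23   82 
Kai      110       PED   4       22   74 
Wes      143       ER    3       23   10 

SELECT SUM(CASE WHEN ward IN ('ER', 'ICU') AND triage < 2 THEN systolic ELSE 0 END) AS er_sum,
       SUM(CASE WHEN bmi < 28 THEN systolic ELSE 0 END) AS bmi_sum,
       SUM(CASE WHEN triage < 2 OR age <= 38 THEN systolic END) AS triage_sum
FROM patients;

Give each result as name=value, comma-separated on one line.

[er_sum: ward IN ('ER', 'ICU') AND triage < 2]
patient=Quinn: ✗
patient=Noor: ✓ → 118
patient=Diego: ✗
patient=Vik: ✗
patient=Zane: ✗
patient=Rosa: ✗
patient=Tara: ✗
patient=Bob: ✗
patient=Xiu: ✗
patient=Kai: ✗
patient=Wes: ✗
er_sum = 118
—
[bmi_sum: bmi < 28]
patient=Quinn: ✓ → 126
patient=Noor: ✗
patient=Diego: ✗
patient=Vik: ✗
patient=Zane: ✗
patient=Rosa: ✗
patient=Tara: ✓ → 121
patient=Bob: ✓ → 108
patient=Xiu: ✓ → 101
patient=Kai: ✓ → 110
patient=Wes: ✓ → 143
bmi_sum = 126 + 121 + 108 + 101 + 110 + 143 = 709
—
[triage_sum: triage < 2 OR age <= 38]
patient=Quinn: ✗
patient=Noor: ✓ → 118
patient=Diego: ✗
patient=Vik: ✗
patient=Zane: ✓ → 110
patient=Rosa: ✓ → 145
patient=Tara: ✗
patient=Bob: ✗
patient=Xiu: ✗
patient=Kai: ✗
patient=Wes: ✓ → 143
triage_sum = 118 + 110 + 145 + 143 = 516

er_sum=118, bmi_sum=709, triage_sum=516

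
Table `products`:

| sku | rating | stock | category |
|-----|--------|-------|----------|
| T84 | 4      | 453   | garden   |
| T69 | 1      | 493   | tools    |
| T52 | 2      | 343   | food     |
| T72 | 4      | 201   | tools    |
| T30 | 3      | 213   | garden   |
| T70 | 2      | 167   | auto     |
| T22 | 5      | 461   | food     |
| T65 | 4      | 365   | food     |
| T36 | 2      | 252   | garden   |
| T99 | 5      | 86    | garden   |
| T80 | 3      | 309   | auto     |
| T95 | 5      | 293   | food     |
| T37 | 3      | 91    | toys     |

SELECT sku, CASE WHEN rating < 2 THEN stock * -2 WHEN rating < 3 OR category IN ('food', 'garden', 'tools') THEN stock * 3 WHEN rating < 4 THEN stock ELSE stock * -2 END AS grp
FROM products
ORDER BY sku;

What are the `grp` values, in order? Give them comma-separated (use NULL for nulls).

sku=T22: rating < 3 OR category IN ('food', 'garden', 'tools') → 1383
sku=T30: rating < 3 OR category IN ('food', 'garden', 'tools') → 639
sku=T36: rating < 3 OR category IN ('food', 'garden', 'tools') → 756
sku=T37: rating < 4 → 91
sku=T52: rating < 3 OR category IN ('food', 'garden', 'tools') → 1029
sku=T65: rating < 3 OR category IN ('food', 'garden', 'tools') → 1095
sku=T69: rating < 2 → -986
sku=T70: rating < 3 OR category IN ('food', 'garden', 'tools') → 501
sku=T72: rating < 3 OR category IN ('food', 'garden', 'tools') → 603
sku=T80: rating < 4 → 309
sku=T84: rating < 3 OR category IN ('food', 'garden', 'tools') → 1359
sku=T95: rating < 3 OR category IN ('food', 'garden', 'tools') → 879
sku=T99: rating < 3 OR category IN ('food', 'garden', 'tools') → 258

1383, 639, 756, 91, 1029, 1095, -986, 501, 603, 309, 1359, 879, 258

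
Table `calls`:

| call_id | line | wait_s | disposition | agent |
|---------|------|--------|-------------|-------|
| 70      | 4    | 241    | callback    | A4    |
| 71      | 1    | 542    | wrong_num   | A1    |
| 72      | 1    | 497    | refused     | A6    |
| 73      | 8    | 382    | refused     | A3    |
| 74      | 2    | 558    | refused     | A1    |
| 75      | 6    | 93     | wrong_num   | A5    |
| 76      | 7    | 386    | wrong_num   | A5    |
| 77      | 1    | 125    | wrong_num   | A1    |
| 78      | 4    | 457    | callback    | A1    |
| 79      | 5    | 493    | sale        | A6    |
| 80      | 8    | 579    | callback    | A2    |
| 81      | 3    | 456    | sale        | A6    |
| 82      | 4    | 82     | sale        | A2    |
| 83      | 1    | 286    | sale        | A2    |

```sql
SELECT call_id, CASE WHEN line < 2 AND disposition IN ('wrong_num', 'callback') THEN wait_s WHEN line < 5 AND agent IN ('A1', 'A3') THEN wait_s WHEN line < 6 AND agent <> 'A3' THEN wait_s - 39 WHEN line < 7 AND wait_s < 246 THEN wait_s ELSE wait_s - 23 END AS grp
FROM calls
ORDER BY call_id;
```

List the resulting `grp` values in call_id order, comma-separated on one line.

202, 542, 458, 359, 558, 93, 363, 125, 457, 454, 556, 417, 43, 247

call_id=70: line < 6 AND agent <> 'A3' → 202
call_id=71: line < 2 AND disposition IN ('wrong_num', 'callback') → 542
call_id=72: line < 6 AND agent <> 'A3' → 458
call_id=73: ELSE → 359
call_id=74: line < 5 AND agent IN ('A1', 'A3') → 558
call_id=75: line < 7 AND wait_s < 246 → 93
call_id=76: ELSE → 363
call_id=77: line < 2 AND disposition IN ('wrong_num', 'callback') → 125
call_id=78: line < 5 AND agent IN ('A1', 'A3') → 457
call_id=79: line < 6 AND agent <> 'A3' → 454
call_id=80: ELSE → 556
call_id=81: line < 6 AND agent <> 'A3' → 417
call_id=82: line < 6 AND agent <> 'A3' → 43
call_id=83: line < 6 AND agent <> 'A3' → 247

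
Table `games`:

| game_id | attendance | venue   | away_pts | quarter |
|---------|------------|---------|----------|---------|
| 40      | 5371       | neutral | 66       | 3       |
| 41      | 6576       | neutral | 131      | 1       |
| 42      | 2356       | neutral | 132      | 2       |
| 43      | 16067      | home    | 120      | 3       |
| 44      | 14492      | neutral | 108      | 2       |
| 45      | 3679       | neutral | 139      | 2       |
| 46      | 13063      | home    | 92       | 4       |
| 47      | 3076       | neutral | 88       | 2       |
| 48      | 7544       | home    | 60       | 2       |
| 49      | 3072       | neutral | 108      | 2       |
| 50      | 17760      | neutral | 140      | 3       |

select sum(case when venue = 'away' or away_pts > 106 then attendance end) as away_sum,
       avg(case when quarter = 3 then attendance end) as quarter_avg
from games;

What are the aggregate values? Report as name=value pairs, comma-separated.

[away_sum: venue = 'away' or away_pts > 106]
game_id=40: ✗
game_id=41: ✓ → 6576
game_id=42: ✓ → 2356
game_id=43: ✓ → 16067
game_id=44: ✓ → 14492
game_id=45: ✓ → 3679
game_id=46: ✗
game_id=47: ✗
game_id=48: ✗
game_id=49: ✓ → 3072
game_id=50: ✓ → 17760
away_sum = 6576 + 2356 + 16067 + 14492 + 3679 + 3072 + 17760 = 64002
—
[quarter_avg: quarter = 3]
game_id=40: ✓ → 5371
game_id=41: ✗
game_id=42: ✗
game_id=43: ✓ → 16067
game_id=44: ✗
game_id=45: ✗
game_id=46: ✗
game_id=47: ✗
game_id=48: ✗
game_id=49: ✗
game_id=50: ✓ → 17760
quarter_avg = (5371 + 16067 + 17760) / 3 = 13066

away_sum=64002, quarter_avg=13066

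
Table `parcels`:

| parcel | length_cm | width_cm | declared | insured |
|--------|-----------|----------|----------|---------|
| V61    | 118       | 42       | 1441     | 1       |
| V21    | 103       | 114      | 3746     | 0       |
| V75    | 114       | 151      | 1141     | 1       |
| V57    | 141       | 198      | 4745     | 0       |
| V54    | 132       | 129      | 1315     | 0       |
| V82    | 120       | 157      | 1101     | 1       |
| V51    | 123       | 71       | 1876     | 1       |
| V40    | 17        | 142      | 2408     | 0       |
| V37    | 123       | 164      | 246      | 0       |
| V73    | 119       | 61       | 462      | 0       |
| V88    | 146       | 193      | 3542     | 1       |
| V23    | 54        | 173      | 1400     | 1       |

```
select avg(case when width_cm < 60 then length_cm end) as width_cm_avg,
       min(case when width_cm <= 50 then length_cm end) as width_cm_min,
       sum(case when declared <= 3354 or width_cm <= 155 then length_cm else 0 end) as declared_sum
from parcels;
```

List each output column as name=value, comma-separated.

[width_cm_avg: width_cm < 60]
parcel=V61: ✓ → 118
parcel=V21: ✗
parcel=V75: ✗
parcel=V57: ✗
parcel=V54: ✗
parcel=V82: ✗
parcel=V51: ✗
parcel=V40: ✗
parcel=V37: ✗
parcel=V73: ✗
parcel=V88: ✗
parcel=V23: ✗
width_cm_avg = 118
—
[width_cm_min: width_cm <= 50]
parcel=V61: ✓ → 118
parcel=V21: ✗
parcel=V75: ✗
parcel=V57: ✗
parcel=V54: ✗
parcel=V82: ✗
parcel=V51: ✗
parcel=V40: ✗
parcel=V37: ✗
parcel=V73: ✗
parcel=V88: ✗
parcel=V23: ✗
width_cm_min = MIN(118) = 118
—
[declared_sum: declared <= 3354 or width_cm <= 155]
parcel=V61: ✓ → 118
parcel=V21: ✓ → 103
parcel=V75: ✓ → 114
parcel=V57: ✗
parcel=V54: ✓ → 132
parcel=V82: ✓ → 120
parcel=V51: ✓ → 123
parcel=V40: ✓ → 17
parcel=V37: ✓ → 123
parcel=V73: ✓ → 119
parcel=V88: ✗
parcel=V23: ✓ → 54
declared_sum = 118 + 103 + 114 + 132 + 120 + 123 + 17 + 123 + 119 + 54 = 1023

width_cm_avg=118, width_cm_min=118, declared_sum=1023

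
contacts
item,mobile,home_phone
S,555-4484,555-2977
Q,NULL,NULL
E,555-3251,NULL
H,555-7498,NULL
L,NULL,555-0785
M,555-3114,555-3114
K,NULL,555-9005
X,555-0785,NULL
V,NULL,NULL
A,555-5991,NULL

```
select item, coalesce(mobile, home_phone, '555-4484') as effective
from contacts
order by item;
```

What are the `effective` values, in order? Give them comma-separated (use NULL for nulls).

item=A: mobile=555-5991 → 555-5991
item=E: mobile=555-3251 → 555-3251
item=H: mobile=555-7498 → 555-7498
item=K: mobile=NULL, home_phone=555-9005 → 555-9005
item=L: mobile=NULL, home_phone=555-0785 → 555-0785
item=M: mobile=555-3114 → 555-3114
item=Q: mobile=NULL, home_phone=NULL, → literal 555-4484 → 555-4484
item=S: mobile=555-4484 → 555-4484
item=V: mobile=NULL, home_phone=NULL, → literal 555-4484 → 555-4484
item=X: mobile=555-0785 → 555-0785

555-5991, 555-3251, 555-7498, 555-9005, 555-0785, 555-3114, 555-4484, 555-4484, 555-4484, 555-0785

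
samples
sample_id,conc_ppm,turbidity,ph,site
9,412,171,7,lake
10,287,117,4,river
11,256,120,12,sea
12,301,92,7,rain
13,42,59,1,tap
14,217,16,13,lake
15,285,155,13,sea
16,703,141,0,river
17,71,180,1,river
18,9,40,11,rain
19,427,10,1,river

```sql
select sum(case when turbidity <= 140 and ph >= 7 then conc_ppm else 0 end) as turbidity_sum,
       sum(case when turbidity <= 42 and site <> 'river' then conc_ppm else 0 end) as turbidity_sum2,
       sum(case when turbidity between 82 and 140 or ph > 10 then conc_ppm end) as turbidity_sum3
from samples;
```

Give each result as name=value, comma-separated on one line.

turbidity_sum=783, turbidity_sum2=226, turbidity_sum3=1355

[turbidity_sum: turbidity <= 140 and ph >= 7]
sample_id=9: ✗
sample_id=10: ✗
sample_id=11: ✓ → 256
sample_id=12: ✓ → 301
sample_id=13: ✗
sample_id=14: ✓ → 217
sample_id=15: ✗
sample_id=16: ✗
sample_id=17: ✗
sample_id=18: ✓ → 9
sample_id=19: ✗
turbidity_sum = 256 + 301 + 217 + 9 = 783
—
[turbidity_sum2: turbidity <= 42 and site <> 'river']
sample_id=9: ✗
sample_id=10: ✗
sample_id=11: ✗
sample_id=12: ✗
sample_id=13: ✗
sample_id=14: ✓ → 217
sample_id=15: ✗
sample_id=16: ✗
sample_id=17: ✗
sample_id=18: ✓ → 9
sample_id=19: ✗
turbidity_sum2 = 217 + 9 = 226
—
[turbidity_sum3: turbidity between 82 and 140 or ph > 10]
sample_id=9: ✗
sample_id=10: ✓ → 287
sample_id=11: ✓ → 256
sample_id=12: ✓ → 301
sample_id=13: ✗
sample_id=14: ✓ → 217
sample_id=15: ✓ → 285
sample_id=16: ✗
sample_id=17: ✗
sample_id=18: ✓ → 9
sample_id=19: ✗
turbidity_sum3 = 287 + 256 + 301 + 217 + 285 + 9 = 1355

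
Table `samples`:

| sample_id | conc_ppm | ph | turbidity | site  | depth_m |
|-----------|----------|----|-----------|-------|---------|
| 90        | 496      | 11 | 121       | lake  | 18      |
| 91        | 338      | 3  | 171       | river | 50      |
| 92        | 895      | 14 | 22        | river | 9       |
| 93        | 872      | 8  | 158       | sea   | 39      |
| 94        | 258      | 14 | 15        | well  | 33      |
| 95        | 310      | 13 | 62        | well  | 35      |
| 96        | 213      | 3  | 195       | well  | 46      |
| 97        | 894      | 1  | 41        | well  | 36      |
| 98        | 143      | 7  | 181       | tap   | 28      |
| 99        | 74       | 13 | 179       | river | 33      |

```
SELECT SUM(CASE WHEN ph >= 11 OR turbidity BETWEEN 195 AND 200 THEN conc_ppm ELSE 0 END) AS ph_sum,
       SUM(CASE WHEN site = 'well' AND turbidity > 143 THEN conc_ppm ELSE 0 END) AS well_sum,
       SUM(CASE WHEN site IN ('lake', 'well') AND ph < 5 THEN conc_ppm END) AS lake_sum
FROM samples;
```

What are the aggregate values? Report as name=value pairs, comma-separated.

[ph_sum: ph >= 11 OR turbidity BETWEEN 195 AND 200]
sample_id=90: ✓ → 496
sample_id=91: ✗
sample_id=92: ✓ → 895
sample_id=93: ✗
sample_id=94: ✓ → 258
sample_id=95: ✓ → 310
sample_id=96: ✓ → 213
sample_id=97: ✗
sample_id=98: ✗
sample_id=99: ✓ → 74
ph_sum = 496 + 895 + 258 + 310 + 213 + 74 = 2246
—
[well_sum: site = 'well' AND turbidity > 143]
sample_id=90: ✗
sample_id=91: ✗
sample_id=92: ✗
sample_id=93: ✗
sample_id=94: ✗
sample_id=95: ✗
sample_id=96: ✓ → 213
sample_id=97: ✗
sample_id=98: ✗
sample_id=99: ✗
well_sum = 213
—
[lake_sum: site IN ('lake', 'well') AND ph < 5]
sample_id=90: ✗
sample_id=91: ✗
sample_id=92: ✗
sample_id=93: ✗
sample_id=94: ✗
sample_id=95: ✗
sample_id=96: ✓ → 213
sample_id=97: ✓ → 894
sample_id=98: ✗
sample_id=99: ✗
lake_sum = 213 + 894 = 1107

ph_sum=2246, well_sum=213, lake_sum=1107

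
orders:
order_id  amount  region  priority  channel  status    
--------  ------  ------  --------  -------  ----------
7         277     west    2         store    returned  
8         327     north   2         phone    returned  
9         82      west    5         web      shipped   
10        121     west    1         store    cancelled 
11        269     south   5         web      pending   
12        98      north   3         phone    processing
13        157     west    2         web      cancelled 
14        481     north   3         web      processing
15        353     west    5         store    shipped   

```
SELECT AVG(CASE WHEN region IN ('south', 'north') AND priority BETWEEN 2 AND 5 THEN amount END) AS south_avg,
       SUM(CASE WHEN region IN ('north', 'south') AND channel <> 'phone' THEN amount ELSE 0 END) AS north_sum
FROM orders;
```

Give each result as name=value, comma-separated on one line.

[south_avg: region IN ('south', 'north') AND priority BETWEEN 2 AND 5]
order_id=7: ✗
order_id=8: ✓ → 327
order_id=9: ✗
order_id=10: ✗
order_id=11: ✓ → 269
order_id=12: ✓ → 98
order_id=13: ✗
order_id=14: ✓ → 481
order_id=15: ✗
south_avg = (327 + 269 + 98 + 481) / 4 = 293.75
—
[north_sum: region IN ('north', 'south') AND channel <> 'phone']
order_id=7: ✗
order_id=8: ✗
order_id=9: ✗
order_id=10: ✗
order_id=11: ✓ → 269
order_id=12: ✗
order_id=13: ✗
order_id=14: ✓ → 481
order_id=15: ✗
north_sum = 269 + 481 = 750

south_avg=293.75, north_sum=750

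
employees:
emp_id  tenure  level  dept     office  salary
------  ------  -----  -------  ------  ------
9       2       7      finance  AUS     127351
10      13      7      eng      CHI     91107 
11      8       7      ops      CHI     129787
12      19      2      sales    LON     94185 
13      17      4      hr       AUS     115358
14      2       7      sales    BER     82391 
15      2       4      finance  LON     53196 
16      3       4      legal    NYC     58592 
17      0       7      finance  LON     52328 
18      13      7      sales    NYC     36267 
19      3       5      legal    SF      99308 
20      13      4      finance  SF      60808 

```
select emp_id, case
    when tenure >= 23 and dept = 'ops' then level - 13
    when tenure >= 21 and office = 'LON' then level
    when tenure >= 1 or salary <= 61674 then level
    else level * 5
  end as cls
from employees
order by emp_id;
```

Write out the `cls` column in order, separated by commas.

emp_id=9: tenure >= 1 or salary <= 61674 → 7
emp_id=10: tenure >= 1 or salary <= 61674 → 7
emp_id=11: tenure >= 1 or salary <= 61674 → 7
emp_id=12: tenure >= 1 or salary <= 61674 → 2
emp_id=13: tenure >= 1 or salary <= 61674 → 4
emp_id=14: tenure >= 1 or salary <= 61674 → 7
emp_id=15: tenure >= 1 or salary <= 61674 → 4
emp_id=16: tenure >= 1 or salary <= 61674 → 4
emp_id=17: tenure >= 1 or salary <= 61674 → 7
emp_id=18: tenure >= 1 or salary <= 61674 → 7
emp_id=19: tenure >= 1 or salary <= 61674 → 5
emp_id=20: tenure >= 1 or salary <= 61674 → 4

7, 7, 7, 2, 4, 7, 4, 4, 7, 7, 5, 4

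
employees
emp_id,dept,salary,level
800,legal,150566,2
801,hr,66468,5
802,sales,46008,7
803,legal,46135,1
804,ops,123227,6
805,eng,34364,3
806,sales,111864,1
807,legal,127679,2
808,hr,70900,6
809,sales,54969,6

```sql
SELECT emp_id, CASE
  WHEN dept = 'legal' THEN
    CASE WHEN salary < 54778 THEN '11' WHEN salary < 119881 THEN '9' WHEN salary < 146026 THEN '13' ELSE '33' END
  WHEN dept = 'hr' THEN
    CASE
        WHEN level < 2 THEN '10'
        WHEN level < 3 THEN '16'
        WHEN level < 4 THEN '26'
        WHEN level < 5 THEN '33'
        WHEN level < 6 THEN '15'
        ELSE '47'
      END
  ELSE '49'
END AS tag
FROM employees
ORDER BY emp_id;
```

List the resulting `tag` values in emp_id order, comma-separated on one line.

33, 15, 49, 11, 49, 49, 49, 13, 47, 49

emp_id=800: dept='legal' → inner[ELSE] → 33
emp_id=801: dept='hr' → inner[level < 6] → 15
emp_id=802: dept='sales' → outer ELSE → 49
emp_id=803: dept='legal' → inner[salary < 54778] → 11
emp_id=804: dept='ops' → outer ELSE → 49
emp_id=805: dept='eng' → outer ELSE → 49
emp_id=806: dept='sales' → outer ELSE → 49
emp_id=807: dept='legal' → inner[salary < 146026] → 13
emp_id=808: dept='hr' → inner[ELSE] → 47
emp_id=809: dept='sales' → outer ELSE → 49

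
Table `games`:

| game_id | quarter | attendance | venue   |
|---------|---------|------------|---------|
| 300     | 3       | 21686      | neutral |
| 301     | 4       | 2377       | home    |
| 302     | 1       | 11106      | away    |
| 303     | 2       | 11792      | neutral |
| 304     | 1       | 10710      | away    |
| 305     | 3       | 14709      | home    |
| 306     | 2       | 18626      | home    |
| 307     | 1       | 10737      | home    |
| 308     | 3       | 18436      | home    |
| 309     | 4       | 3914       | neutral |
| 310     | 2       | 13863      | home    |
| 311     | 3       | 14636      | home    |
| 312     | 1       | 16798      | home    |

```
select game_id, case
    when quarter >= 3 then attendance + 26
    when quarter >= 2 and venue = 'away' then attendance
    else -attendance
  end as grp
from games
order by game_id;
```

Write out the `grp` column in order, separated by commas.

game_id=300: quarter >= 3 → 21712
game_id=301: quarter >= 3 → 2403
game_id=302: ELSE → -11106
game_id=303: ELSE → -11792
game_id=304: ELSE → -10710
game_id=305: quarter >= 3 → 14735
game_id=306: ELSE → -18626
game_id=307: ELSE → -10737
game_id=308: quarter >= 3 → 18462
game_id=309: quarter >= 3 → 3940
game_id=310: ELSE → -13863
game_id=311: quarter >= 3 → 14662
game_id=312: ELSE → -16798

21712, 2403, -11106, -11792, -10710, 14735, -18626, -10737, 18462, 3940, -13863, 14662, -16798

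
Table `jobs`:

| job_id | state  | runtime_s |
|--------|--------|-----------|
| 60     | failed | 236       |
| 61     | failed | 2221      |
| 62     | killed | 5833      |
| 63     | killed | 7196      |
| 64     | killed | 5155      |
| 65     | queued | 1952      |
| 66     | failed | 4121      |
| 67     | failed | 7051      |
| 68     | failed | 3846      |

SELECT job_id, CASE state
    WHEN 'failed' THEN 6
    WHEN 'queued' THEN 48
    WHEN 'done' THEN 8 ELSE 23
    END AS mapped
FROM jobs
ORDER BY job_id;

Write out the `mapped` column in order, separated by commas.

6, 6, 23, 23, 23, 48, 6, 6, 6

job_id=60: state='failed' → 6
job_id=61: state='failed' → 6
job_id=62: ELSE → 23
job_id=63: ELSE → 23
job_id=64: ELSE → 23
job_id=65: state='queued' → 48
job_id=66: state='failed' → 6
job_id=67: state='failed' → 6
job_id=68: state='failed' → 6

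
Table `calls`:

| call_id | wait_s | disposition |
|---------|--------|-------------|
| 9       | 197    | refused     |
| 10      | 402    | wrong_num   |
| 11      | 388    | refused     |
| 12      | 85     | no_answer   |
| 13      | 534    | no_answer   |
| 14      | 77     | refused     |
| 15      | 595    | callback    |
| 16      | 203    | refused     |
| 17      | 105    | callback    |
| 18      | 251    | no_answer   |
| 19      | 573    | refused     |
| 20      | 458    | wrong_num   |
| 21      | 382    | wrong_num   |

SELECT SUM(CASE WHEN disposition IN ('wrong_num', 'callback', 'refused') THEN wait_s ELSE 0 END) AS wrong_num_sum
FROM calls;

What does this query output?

call_id=9: ✓ → 197
call_id=10: ✓ → 402
call_id=11: ✓ → 388
call_id=12: ✗
call_id=13: ✗
call_id=14: ✓ → 77
call_id=15: ✓ → 595
call_id=16: ✓ → 203
call_id=17: ✓ → 105
call_id=18: ✗
call_id=19: ✓ → 573
call_id=20: ✓ → 458
call_id=21: ✓ → 382
wrong_num_sum = 197 + 402 + 388 + 77 + 595 + 203 + 105 + 573 + 458 + 382 = 3380

3380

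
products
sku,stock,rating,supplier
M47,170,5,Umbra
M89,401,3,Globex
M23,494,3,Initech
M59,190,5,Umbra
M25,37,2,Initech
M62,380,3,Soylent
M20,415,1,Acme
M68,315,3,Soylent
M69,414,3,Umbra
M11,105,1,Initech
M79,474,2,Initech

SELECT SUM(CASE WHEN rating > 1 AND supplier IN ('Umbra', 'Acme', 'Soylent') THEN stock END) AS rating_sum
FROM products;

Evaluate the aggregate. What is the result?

sku=M47: ✓ → 170
sku=M89: ✗
sku=M23: ✗
sku=M59: ✓ → 190
sku=M25: ✗
sku=M62: ✓ → 380
sku=M20: ✗
sku=M68: ✓ → 315
sku=M69: ✓ → 414
sku=M11: ✗
sku=M79: ✗
rating_sum = 170 + 190 + 380 + 315 + 414 = 1469

1469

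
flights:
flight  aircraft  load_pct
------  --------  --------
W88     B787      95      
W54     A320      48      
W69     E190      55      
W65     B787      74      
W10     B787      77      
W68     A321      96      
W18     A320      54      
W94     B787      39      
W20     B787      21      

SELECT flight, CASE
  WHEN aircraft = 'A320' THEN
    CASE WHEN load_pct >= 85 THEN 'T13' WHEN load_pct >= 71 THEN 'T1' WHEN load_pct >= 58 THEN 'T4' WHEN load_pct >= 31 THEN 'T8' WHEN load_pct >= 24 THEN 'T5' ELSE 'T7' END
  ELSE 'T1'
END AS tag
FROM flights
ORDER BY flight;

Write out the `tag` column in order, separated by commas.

T1, T8, T1, T8, T1, T1, T1, T1, T1

flight=W10: aircraft='B787' → outer ELSE → T1
flight=W18: aircraft='A320' → inner[load_pct >= 31] → T8
flight=W20: aircraft='B787' → outer ELSE → T1
flight=W54: aircraft='A320' → inner[load_pct >= 31] → T8
flight=W65: aircraft='B787' → outer ELSE → T1
flight=W68: aircraft='A321' → outer ELSE → T1
flight=W69: aircraft='E190' → outer ELSE → T1
flight=W88: aircraft='B787' → outer ELSE → T1
flight=W94: aircraft='B787' → outer ELSE → T1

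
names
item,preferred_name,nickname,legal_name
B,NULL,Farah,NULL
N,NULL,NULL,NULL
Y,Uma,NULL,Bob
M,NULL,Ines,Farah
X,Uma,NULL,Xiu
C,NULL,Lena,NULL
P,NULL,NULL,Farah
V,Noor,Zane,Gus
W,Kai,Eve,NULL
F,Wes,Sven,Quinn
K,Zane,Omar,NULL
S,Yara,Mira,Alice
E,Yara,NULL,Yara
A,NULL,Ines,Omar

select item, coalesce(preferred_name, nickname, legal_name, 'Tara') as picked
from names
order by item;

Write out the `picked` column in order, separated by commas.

item=A: preferred_name=NULL, nickname=Ines → Ines
item=B: preferred_name=NULL, nickname=Farah → Farah
item=C: preferred_name=NULL, nickname=Lena → Lena
item=E: preferred_name=Yara → Yara
item=F: preferred_name=Wes → Wes
item=K: preferred_name=Zane → Zane
item=M: preferred_name=NULL, nickname=Ines → Ines
item=N: preferred_name=NULL, nickname=NULL, legal_name=NULL, → literal Tara → Tara
item=P: preferred_name=NULL, nickname=NULL, legal_name=Farah → Farah
item=S: preferred_name=Yara → Yara
item=V: preferred_name=Noor → Noor
item=W: preferred_name=Kai → Kai
item=X: preferred_name=Uma → Uma
item=Y: preferred_name=Uma → Uma

Ines, Farah, Lena, Yara, Wes, Zane, Ines, Tara, Farah, Yara, Noor, Kai, Uma, Uma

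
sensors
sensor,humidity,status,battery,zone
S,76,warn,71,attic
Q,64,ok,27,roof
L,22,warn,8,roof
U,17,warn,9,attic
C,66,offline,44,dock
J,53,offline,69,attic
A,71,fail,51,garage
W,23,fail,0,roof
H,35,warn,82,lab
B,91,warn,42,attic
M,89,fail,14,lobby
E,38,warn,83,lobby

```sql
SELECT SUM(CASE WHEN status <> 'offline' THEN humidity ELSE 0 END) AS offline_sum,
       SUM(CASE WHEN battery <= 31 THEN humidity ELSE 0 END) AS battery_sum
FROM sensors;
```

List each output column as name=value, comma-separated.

[offline_sum: status <> 'offline']
sensor=S: ✓ → 76
sensor=Q: ✓ → 64
sensor=L: ✓ → 22
sensor=U: ✓ → 17
sensor=C: ✗
sensor=J: ✗
sensor=A: ✓ → 71
sensor=W: ✓ → 23
sensor=H: ✓ → 35
sensor=B: ✓ → 91
sensor=M: ✓ → 89
sensor=E: ✓ → 38
offline_sum = 76 + 64 + 22 + 17 + 71 + 23 + 35 + 91 + 89 + 38 = 526
—
[battery_sum: battery <= 31]
sensor=S: ✗
sensor=Q: ✓ → 64
sensor=L: ✓ → 22
sensor=U: ✓ → 17
sensor=C: ✗
sensor=J: ✗
sensor=A: ✗
sensor=W: ✓ → 23
sensor=H: ✗
sensor=B: ✗
sensor=M: ✓ → 89
sensor=E: ✗
battery_sum = 64 + 22 + 17 + 23 + 89 = 215

offline_sum=526, battery_sum=215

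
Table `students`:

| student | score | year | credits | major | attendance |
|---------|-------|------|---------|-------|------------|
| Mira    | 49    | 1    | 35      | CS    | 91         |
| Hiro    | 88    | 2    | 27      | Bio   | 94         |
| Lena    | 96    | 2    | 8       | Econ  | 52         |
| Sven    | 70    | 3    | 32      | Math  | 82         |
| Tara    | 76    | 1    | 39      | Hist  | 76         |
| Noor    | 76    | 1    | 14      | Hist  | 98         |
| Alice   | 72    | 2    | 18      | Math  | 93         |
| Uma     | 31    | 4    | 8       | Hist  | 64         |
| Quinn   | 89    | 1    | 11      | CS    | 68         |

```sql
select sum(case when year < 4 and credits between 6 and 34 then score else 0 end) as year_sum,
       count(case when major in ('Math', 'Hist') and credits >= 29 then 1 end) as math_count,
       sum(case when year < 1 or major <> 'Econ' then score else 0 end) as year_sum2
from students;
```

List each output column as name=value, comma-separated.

[year_sum: year < 4 and credits between 6 and 34]
student=Mira: ✗
student=Hiro: ✓ → 88
student=Lena: ✓ → 96
student=Sven: ✓ → 70
student=Tara: ✗
student=Noor: ✓ → 76
student=Alice: ✓ → 72
student=Uma: ✗
student=Quinn: ✓ → 89
year_sum = 88 + 96 + 70 + 76 + 72 + 89 = 491
—
[math_count: major in ('Math', 'Hist') and credits >= 29]
student=Mira: ✗
student=Hiro: ✗
student=Lena: ✗
student=Sven: ✓ → 1
student=Tara: ✓ → 1
student=Noor: ✗
student=Alice: ✗
student=Uma: ✗
student=Quinn: ✗
math_count = COUNT(1, 1) = 2
—
[year_sum2: year < 1 or major <> 'Econ']
student=Mira: ✓ → 49
student=Hiro: ✓ → 88
student=Lena: ✗
student=Sven: ✓ → 70
student=Tara: ✓ → 76
student=Noor: ✓ → 76
student=Alice: ✓ → 72
student=Uma: ✓ → 31
student=Quinn: ✓ → 89
year_sum2 = 49 + 88 + 70 + 76 + 76 + 72 + 31 + 89 = 551

year_sum=491, math_count=2, year_sum2=551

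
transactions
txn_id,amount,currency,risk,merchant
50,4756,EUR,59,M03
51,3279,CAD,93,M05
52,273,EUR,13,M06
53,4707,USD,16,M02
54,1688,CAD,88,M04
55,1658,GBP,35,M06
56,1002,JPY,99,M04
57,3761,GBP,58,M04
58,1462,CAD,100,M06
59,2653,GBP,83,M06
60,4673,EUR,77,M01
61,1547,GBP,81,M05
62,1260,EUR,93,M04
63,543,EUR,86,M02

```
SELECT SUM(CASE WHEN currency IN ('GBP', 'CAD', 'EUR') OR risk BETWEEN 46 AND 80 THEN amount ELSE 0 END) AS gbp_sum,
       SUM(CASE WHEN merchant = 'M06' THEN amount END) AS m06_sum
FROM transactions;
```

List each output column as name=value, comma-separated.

gbp_sum=27553, m06_sum=6046

[gbp_sum: currency IN ('GBP', 'CAD', 'EUR') OR risk BETWEEN 46 AND 80]
txn_id=50: ✓ → 4756
txn_id=51: ✓ → 3279
txn_id=52: ✓ → 273
txn_id=53: ✗
txn_id=54: ✓ → 1688
txn_id=55: ✓ → 1658
txn_id=56: ✗
txn_id=57: ✓ → 3761
txn_id=58: ✓ → 1462
txn_id=59: ✓ → 2653
txn_id=60: ✓ → 4673
txn_id=61: ✓ → 1547
txn_id=62: ✓ → 1260
txn_id=63: ✓ → 543
gbp_sum = 4756 + 3279 + 273 + 1688 + 1658 + 3761 + 1462 + 2653 + 4673 + 1547 + 1260 + 543 = 27553
—
[m06_sum: merchant = 'M06']
txn_id=50: ✗
txn_id=51: ✗
txn_id=52: ✓ → 273
txn_id=53: ✗
txn_id=54: ✗
txn_id=55: ✓ → 1658
txn_id=56: ✗
txn_id=57: ✗
txn_id=58: ✓ → 1462
txn_id=59: ✓ → 2653
txn_id=60: ✗
txn_id=61: ✗
txn_id=62: ✗
txn_id=63: ✗
m06_sum = 273 + 1658 + 1462 + 2653 = 6046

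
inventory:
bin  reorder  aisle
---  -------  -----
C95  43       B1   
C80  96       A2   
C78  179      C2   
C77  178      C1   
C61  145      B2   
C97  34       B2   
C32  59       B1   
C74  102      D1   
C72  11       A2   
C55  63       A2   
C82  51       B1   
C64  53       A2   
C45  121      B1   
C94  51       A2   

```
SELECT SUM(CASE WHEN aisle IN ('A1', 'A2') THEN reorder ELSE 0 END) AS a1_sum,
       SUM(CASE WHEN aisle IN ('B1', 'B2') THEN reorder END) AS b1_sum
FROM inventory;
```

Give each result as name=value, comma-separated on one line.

a1_sum=274, b1_sum=453

[a1_sum: aisle IN ('A1', 'A2')]
bin=C95: ✗
bin=C80: ✓ → 96
bin=C78: ✗
bin=C77: ✗
bin=C61: ✗
bin=C97: ✗
bin=C32: ✗
bin=C74: ✗
bin=C72: ✓ → 11
bin=C55: ✓ → 63
bin=C82: ✗
bin=C64: ✓ → 53
bin=C45: ✗
bin=C94: ✓ → 51
a1_sum = 96 + 11 + 63 + 53 + 51 = 274
—
[b1_sum: aisle IN ('B1', 'B2')]
bin=C95: ✓ → 43
bin=C80: ✗
bin=C78: ✗
bin=C77: ✗
bin=C61: ✓ → 145
bin=C97: ✓ → 34
bin=C32: ✓ → 59
bin=C74: ✗
bin=C72: ✗
bin=C55: ✗
bin=C82: ✓ → 51
bin=C64: ✗
bin=C45: ✓ → 121
bin=C94: ✗
b1_sum = 43 + 145 + 34 + 59 + 51 + 121 = 453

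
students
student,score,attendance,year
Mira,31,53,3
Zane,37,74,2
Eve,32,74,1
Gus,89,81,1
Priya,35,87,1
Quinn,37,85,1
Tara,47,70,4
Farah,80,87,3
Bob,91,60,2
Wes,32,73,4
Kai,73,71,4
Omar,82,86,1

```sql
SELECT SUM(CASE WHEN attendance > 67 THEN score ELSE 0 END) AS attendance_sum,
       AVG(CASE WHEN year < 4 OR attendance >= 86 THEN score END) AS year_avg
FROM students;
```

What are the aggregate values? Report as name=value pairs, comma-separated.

[attendance_sum: attendance > 67]
student=Mira: ✗
student=Zane: ✓ → 37
student=Eve: ✓ → 32
student=Gus: ✓ → 89
student=Priya: ✓ → 35
student=Quinn: ✓ → 37
student=Tara: ✓ → 47
student=Farah: ✓ → 80
student=Bob: ✗
student=Wes: ✓ → 32
student=Kai: ✓ → 73
student=Omar: ✓ → 82
attendance_sum = 37 + 32 + 89 + 35 + 37 + 47 + 80 + 32 + 73 + 82 = 544
—
[year_avg: year < 4 OR attendance >= 86]
student=Mira: ✓ → 31
student=Zane: ✓ → 37
student=Eve: ✓ → 32
student=Gus: ✓ → 89
student=Priya: ✓ → 35
student=Quinn: ✓ → 37
student=Tara: ✗
student=Farah: ✓ → 80
student=Bob: ✓ → 91
student=Wes: ✗
student=Kai: ✗
student=Omar: ✓ → 82
year_avg = (31 + 37 + 32 + 89 + 35 + 37 + 80 + 91 + 82) / 9 = 57.1111111111

attendance_sum=544, year_avg=57.1111111111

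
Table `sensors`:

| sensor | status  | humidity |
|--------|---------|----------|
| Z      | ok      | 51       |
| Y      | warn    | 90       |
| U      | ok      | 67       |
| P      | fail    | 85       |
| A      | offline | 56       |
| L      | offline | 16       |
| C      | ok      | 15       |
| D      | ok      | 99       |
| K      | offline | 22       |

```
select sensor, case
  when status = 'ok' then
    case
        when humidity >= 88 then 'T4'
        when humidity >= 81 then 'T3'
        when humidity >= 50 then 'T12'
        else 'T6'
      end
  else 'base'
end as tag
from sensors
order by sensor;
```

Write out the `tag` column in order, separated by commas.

sensor=A: status='offline' → outer ELSE → base
sensor=C: status='ok' → inner[ELSE] → T6
sensor=D: status='ok' → inner[humidity >= 88] → T4
sensor=K: status='offline' → outer ELSE → base
sensor=L: status='offline' → outer ELSE → base
sensor=P: status='fail' → outer ELSE → base
sensor=U: status='ok' → inner[humidity >= 50] → T12
sensor=Y: status='warn' → outer ELSE → base
sensor=Z: status='ok' → inner[humidity >= 50] → T12

base, T6, T4, base, base, base, T12, base, T12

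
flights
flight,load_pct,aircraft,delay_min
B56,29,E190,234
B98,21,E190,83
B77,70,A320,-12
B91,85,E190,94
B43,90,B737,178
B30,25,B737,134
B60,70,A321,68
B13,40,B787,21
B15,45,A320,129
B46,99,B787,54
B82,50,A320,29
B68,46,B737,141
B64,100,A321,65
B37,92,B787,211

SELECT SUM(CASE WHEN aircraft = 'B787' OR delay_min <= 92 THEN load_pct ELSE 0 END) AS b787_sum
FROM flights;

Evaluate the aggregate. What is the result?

542

flight=B56: ✗
flight=B98: ✓ → 21
flight=B77: ✓ → 70
flight=B91: ✗
flight=B43: ✗
flight=B30: ✗
flight=B60: ✓ → 70
flight=B13: ✓ → 40
flight=B15: ✗
flight=B46: ✓ → 99
flight=B82: ✓ → 50
flight=B68: ✗
flight=B64: ✓ → 100
flight=B37: ✓ → 92
b787_sum = 21 + 70 + 70 + 40 + 99 + 50 + 100 + 92 = 542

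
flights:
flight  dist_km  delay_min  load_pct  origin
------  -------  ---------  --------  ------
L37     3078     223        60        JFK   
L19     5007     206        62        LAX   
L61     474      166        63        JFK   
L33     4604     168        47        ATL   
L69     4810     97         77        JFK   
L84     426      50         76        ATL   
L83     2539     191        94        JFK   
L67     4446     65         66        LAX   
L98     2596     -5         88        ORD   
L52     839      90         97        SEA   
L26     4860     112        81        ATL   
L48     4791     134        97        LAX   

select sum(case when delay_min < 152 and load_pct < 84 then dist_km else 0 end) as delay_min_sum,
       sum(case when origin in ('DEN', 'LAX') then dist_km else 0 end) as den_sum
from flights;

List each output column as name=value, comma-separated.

[delay_min_sum: delay_min < 152 and load_pct < 84]
flight=L37: ✗
flight=L19: ✗
flight=L61: ✗
flight=L33: ✗
flight=L69: ✓ → 4810
flight=L84: ✓ → 426
flight=L83: ✗
flight=L67: ✓ → 4446
flight=L98: ✗
flight=L52: ✗
flight=L26: ✓ → 4860
flight=L48: ✗
delay_min_sum = 4810 + 426 + 4446 + 4860 = 14542
—
[den_sum: origin in ('DEN', 'LAX')]
flight=L37: ✗
flight=L19: ✓ → 5007
flight=L61: ✗
flight=L33: ✗
flight=L69: ✗
flight=L84: ✗
flight=L83: ✗
flight=L67: ✓ → 4446
flight=L98: ✗
flight=L52: ✗
flight=L26: ✗
flight=L48: ✓ → 4791
den_sum = 5007 + 4446 + 4791 = 14244

delay_min_sum=14542, den_sum=14244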